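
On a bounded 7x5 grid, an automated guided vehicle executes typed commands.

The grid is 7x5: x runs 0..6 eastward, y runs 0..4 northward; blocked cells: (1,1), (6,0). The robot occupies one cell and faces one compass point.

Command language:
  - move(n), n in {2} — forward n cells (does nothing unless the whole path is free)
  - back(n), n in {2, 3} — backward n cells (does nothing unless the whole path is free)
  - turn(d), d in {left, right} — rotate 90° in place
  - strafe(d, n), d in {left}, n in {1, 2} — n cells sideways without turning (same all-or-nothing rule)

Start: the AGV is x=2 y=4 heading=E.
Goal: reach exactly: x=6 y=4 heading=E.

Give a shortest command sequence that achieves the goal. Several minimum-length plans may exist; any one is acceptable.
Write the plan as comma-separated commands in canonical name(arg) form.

move(2), move(2)

begin: x=2 y=4 heading=E
step 1 (move(2)): x=4 y=4 heading=E
step 2 (move(2)): x=6 y=4 heading=E
no 1-step plan works, so 2 is optimal.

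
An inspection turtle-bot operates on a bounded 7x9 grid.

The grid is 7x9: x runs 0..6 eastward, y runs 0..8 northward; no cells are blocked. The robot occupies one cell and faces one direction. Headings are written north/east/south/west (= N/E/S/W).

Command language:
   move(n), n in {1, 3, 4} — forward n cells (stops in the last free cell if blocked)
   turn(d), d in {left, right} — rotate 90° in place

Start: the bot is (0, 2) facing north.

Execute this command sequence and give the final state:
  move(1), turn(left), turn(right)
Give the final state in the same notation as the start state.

(0, 3) facing north

t0: (0, 2) facing north
[1] after move(1): (0, 3) facing north
[2] after turn(left): (0, 3) facing west
[3] after turn(right): (0, 3) facing north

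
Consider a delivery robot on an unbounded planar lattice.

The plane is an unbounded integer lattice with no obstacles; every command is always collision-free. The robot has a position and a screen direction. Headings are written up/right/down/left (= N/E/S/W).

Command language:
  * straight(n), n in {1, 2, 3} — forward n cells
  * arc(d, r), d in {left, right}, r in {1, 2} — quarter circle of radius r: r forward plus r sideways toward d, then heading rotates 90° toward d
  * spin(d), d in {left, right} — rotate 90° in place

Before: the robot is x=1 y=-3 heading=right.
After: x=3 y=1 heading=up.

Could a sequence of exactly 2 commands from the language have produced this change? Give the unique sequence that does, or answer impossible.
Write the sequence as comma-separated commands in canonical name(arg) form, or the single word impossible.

key: order matters: swapping arc(left, 2) and straight(2) lands elsewhere
begin: x=1 y=-3 heading=right
1. arc(left, 2) → x=3 y=-1 heading=up
2. straight(2) → x=3 y=1 heading=up
no rival 2-sequence matches.

arc(left, 2), straight(2)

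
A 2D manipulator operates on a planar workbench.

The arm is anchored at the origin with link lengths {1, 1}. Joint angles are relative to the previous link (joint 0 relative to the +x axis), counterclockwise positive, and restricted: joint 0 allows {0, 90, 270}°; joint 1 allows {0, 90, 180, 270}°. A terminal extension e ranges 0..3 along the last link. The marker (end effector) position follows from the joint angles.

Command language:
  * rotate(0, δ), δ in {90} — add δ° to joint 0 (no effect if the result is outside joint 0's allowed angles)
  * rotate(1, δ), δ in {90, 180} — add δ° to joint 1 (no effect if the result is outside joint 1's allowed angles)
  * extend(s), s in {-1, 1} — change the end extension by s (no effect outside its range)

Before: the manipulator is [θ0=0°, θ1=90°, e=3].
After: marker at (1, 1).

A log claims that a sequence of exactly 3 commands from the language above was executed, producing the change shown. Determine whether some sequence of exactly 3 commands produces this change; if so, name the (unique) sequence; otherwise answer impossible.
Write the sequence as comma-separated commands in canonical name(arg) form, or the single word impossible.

extend(-1), extend(-1), extend(-1)

initial: [θ0=0°, θ1=90°, e=3]
1. extend(-1) → [θ0=0°, θ1=90°, e=2]
2. extend(-1) → [θ0=0°, θ1=90°, e=1]
3. extend(-1) → [θ0=0°, θ1=90°, e=0]
no other 3-command option fits: unique.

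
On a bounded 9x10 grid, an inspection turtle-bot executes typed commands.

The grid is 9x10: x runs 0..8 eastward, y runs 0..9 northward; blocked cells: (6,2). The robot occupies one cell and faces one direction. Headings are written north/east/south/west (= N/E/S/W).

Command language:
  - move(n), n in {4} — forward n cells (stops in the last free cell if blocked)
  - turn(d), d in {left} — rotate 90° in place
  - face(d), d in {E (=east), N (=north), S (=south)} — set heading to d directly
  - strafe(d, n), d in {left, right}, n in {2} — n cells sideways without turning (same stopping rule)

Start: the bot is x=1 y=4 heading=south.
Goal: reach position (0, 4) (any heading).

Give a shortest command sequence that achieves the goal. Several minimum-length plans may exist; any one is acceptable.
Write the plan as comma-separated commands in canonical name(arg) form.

strafe(right, 2)

start: x=1 y=4 heading=south
1. strafe(right, 2) → x=0 y=4 heading=south
shorter routes all fall short; 1 is best.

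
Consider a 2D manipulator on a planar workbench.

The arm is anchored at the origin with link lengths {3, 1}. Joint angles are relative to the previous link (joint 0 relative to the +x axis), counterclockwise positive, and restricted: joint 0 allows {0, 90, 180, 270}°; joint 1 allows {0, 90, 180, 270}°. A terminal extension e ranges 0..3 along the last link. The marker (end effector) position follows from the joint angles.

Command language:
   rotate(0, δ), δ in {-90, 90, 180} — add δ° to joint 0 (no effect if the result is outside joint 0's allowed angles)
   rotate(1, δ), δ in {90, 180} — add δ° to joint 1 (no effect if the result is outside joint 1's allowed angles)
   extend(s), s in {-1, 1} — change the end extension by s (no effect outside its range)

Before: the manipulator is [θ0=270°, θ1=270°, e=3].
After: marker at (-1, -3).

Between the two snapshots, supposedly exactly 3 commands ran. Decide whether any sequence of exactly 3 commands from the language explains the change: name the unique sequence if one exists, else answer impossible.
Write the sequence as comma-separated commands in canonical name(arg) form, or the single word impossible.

extend(-1), extend(-1), extend(-1)

initial: [θ0=270°, θ1=270°, e=3]
1. extend(-1) → [θ0=270°, θ1=270°, e=2]
2. extend(-1) → [θ0=270°, θ1=270°, e=1]
3. extend(-1) → [θ0=270°, θ1=270°, e=0]
uniquely the one of 343 3-step routes that fits.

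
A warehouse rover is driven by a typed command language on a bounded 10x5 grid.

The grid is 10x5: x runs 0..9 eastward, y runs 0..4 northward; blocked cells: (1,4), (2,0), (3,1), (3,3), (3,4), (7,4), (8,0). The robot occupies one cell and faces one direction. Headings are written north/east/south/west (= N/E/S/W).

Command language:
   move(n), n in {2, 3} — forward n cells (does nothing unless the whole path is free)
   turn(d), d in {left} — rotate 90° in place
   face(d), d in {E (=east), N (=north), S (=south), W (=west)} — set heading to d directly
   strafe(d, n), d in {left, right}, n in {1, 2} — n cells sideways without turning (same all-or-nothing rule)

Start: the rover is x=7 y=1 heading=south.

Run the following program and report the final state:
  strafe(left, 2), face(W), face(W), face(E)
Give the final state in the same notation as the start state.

start: x=7 y=1 heading=south
[1] after strafe(left, 2): x=9 y=1 heading=south
[2] after face(W): x=9 y=1 heading=west
[3] after face(W): x=9 y=1 heading=west
[4] after face(E): x=9 y=1 heading=east

x=9 y=1 heading=east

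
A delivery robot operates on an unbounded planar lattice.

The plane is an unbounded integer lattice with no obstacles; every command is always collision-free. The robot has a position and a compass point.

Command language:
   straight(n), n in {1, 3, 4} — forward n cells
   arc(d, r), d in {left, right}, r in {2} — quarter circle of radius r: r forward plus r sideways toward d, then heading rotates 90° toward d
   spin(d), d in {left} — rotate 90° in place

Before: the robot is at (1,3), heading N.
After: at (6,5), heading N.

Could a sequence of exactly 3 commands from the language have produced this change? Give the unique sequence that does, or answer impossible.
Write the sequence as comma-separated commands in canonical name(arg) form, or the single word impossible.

arc(right, 2), straight(3), spin(left)

key: still facing N at the end — net rotation zero over 3 steps
initial: at (1,3), heading N
1. arc(right, 2) → at (3,5), heading E
2. straight(3) → at (6,5), heading E
3. spin(left) → at (6,5), heading N
all 216 alternatives checked — unique.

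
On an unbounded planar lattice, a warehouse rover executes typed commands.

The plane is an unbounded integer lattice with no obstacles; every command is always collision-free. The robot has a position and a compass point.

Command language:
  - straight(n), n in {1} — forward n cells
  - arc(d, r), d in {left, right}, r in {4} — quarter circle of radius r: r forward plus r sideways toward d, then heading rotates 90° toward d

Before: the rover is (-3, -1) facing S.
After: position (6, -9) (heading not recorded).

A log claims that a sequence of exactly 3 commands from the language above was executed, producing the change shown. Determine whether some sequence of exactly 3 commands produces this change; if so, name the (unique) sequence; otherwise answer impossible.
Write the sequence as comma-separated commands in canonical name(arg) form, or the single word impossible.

arc(left, 4), straight(1), arc(right, 4)

key: order matters: swapping arc(left, 4) and arc(right, 4) lands elsewhere
from: (-3, -1) facing S
t=1 arc(left, 4) ⇒ (1, -5) facing E
t=2 straight(1) ⇒ (2, -5) facing E
t=3 arc(right, 4) ⇒ (6, -9) facing S
no other 3-command option fits: unique.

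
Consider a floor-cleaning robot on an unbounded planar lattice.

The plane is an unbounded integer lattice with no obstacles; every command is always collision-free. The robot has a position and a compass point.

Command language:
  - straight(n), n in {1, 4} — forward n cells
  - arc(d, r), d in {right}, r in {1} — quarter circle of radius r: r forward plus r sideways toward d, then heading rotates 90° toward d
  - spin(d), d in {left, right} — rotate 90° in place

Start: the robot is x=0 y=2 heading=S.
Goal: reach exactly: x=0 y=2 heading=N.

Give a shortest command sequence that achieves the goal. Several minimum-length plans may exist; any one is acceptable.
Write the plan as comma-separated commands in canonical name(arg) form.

from: x=0 y=2 heading=S
t=1 spin(right) ⇒ x=0 y=2 heading=W
t=2 spin(right) ⇒ x=0 y=2 heading=N
nothing shorter than 2 reaches the goal.

spin(right), spin(right)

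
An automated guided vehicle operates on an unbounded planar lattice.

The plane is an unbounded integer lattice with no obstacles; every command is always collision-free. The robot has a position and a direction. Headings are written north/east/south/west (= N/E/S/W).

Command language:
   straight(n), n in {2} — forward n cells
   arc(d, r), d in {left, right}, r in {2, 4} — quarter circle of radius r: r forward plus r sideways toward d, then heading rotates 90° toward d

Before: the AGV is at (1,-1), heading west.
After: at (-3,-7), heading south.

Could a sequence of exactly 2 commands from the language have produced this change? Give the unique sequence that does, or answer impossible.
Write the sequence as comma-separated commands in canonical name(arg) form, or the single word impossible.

key: cell and facing (now S) both changed — the 2 commands mix motion and turning
start: at (1,-1), heading west
step 1 (arc(left, 4)): at (-3,-5), heading south
step 2 (straight(2)): at (-3,-7), heading south
all 25 alternatives checked — unique.

arc(left, 4), straight(2)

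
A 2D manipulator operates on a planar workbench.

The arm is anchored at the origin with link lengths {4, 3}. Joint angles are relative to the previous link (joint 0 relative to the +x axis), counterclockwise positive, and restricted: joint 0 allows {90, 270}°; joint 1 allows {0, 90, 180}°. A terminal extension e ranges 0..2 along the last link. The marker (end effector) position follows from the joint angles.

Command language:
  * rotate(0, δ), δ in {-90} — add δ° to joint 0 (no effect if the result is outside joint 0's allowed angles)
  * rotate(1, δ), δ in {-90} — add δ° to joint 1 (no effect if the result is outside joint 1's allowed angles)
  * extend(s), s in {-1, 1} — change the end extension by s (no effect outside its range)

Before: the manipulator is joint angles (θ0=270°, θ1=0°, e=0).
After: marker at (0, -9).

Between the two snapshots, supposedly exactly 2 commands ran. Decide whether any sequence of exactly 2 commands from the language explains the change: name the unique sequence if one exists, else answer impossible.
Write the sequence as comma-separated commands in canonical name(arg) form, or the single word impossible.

begin: joint angles (θ0=270°, θ1=0°, e=0)
step 1 (extend(1)): joint angles (θ0=270°, θ1=0°, e=1)
step 2 (extend(1)): joint angles (θ0=270°, θ1=0°, e=2)
no other 2-command option fits: unique.

extend(1), extend(1)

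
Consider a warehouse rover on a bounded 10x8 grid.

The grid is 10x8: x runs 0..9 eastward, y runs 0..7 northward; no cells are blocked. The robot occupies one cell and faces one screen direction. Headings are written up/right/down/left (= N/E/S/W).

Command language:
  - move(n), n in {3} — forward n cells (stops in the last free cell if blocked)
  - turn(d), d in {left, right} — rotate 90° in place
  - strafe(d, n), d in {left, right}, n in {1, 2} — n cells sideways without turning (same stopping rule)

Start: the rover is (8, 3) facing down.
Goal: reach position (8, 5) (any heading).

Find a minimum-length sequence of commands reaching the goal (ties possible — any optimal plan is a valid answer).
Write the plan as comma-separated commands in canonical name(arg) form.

turn(left), strafe(left, 2)

t0: (8, 3) facing down
[1] after turn(left): (8, 3) facing right
[2] after strafe(left, 2): (8, 5) facing right
nothing shorter than 2 reaches the goal.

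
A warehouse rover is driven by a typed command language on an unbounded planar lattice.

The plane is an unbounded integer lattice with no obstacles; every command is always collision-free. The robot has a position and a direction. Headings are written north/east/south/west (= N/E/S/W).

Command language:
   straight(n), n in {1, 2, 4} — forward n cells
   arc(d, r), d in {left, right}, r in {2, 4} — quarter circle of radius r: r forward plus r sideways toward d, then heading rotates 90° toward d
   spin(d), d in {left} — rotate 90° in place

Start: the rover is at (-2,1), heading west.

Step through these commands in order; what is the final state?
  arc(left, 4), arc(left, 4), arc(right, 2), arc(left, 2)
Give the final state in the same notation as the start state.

initial: at (-2,1), heading west
t=1 arc(left, 4) ⇒ at (-6,-3), heading south
t=2 arc(left, 4) ⇒ at (-2,-7), heading east
t=3 arc(right, 2) ⇒ at (0,-9), heading south
t=4 arc(left, 2) ⇒ at (2,-11), heading east

at (2,-11), heading east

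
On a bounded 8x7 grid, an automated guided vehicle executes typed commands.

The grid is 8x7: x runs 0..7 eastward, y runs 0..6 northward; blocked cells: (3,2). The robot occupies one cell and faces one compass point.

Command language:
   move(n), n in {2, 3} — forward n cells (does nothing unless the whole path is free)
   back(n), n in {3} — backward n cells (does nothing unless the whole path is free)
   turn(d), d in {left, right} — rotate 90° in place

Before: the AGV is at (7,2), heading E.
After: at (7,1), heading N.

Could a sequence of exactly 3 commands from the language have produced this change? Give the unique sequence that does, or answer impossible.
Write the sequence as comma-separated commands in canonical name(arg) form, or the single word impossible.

turn(left), move(2), back(3)

key: position moved to (7,1) AND the heading swung to N — translation plus rotation needed
start: at (7,2), heading E
[1] after turn(left): at (7,2), heading N
[2] after move(2): at (7,4), heading N
[3] after back(3): at (7,1), heading N
all 125 alternatives checked — unique.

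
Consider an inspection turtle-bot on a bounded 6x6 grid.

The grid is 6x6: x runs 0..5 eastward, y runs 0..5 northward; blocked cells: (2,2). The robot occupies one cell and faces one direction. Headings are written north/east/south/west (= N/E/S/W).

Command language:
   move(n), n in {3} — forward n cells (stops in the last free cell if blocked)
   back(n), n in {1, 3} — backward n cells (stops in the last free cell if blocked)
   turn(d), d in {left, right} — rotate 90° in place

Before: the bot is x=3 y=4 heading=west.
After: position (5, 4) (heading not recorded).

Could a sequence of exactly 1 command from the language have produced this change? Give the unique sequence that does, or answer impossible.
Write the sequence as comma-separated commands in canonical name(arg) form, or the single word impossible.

key: back(3) runs into the grid edge before its full distance
initial: x=3 y=4 heading=west
[1] after back(3): x=5 y=4 heading=west
no other 1-command option fits: unique.

back(3)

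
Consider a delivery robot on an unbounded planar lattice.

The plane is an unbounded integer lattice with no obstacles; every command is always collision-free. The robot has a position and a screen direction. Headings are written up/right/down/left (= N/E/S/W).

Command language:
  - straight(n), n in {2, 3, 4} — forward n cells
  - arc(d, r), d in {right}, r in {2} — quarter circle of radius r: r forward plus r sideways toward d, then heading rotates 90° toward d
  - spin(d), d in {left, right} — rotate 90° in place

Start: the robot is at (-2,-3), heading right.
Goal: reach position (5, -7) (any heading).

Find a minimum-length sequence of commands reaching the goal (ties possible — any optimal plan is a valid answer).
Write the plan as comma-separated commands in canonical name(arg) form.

start: at (-2,-3), heading right
step 1 (arc(right, 2)): at (0,-5), heading down
step 2 (spin(left)): at (0,-5), heading right
step 3 (straight(3)): at (3,-5), heading right
step 4 (arc(right, 2)): at (5,-7), heading down
minimal: 4 command(s), checked below 4.

arc(right, 2), spin(left), straight(3), arc(right, 2)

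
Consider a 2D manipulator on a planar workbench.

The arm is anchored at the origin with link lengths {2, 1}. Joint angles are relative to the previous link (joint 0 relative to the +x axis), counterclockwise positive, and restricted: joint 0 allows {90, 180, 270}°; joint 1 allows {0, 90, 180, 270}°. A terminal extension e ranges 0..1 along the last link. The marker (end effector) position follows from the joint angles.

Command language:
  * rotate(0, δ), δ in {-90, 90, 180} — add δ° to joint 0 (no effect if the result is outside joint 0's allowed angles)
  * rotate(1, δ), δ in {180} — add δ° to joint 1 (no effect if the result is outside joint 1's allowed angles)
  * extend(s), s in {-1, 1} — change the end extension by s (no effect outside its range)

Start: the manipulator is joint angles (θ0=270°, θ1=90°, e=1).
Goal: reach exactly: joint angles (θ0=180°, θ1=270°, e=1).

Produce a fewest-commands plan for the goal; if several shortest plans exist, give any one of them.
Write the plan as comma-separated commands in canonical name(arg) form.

rotate(1, 180), rotate(0, -90)

begin: joint angles (θ0=270°, θ1=90°, e=1)
[1] after rotate(1, 180): joint angles (θ0=270°, θ1=270°, e=1)
[2] after rotate(0, -90): joint angles (θ0=180°, θ1=270°, e=1)
minimal: 2 command(s), checked below 2.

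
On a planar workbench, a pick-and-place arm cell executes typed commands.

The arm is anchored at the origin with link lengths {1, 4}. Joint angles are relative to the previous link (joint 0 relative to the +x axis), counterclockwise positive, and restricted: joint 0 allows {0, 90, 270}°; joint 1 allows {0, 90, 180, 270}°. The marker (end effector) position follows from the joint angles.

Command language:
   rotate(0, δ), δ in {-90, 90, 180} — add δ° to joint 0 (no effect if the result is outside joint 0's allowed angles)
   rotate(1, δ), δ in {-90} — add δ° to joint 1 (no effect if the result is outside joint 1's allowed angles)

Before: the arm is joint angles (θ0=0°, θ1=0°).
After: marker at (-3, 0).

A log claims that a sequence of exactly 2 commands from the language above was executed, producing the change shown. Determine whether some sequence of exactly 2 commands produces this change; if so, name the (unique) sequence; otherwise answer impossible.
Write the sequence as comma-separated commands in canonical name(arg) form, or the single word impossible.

initial: joint angles (θ0=0°, θ1=0°)
1. rotate(1, -90) → joint angles (θ0=0°, θ1=270°)
2. rotate(1, -90) → joint angles (θ0=0°, θ1=180°)
all 16 alternatives checked — unique.

rotate(1, -90), rotate(1, -90)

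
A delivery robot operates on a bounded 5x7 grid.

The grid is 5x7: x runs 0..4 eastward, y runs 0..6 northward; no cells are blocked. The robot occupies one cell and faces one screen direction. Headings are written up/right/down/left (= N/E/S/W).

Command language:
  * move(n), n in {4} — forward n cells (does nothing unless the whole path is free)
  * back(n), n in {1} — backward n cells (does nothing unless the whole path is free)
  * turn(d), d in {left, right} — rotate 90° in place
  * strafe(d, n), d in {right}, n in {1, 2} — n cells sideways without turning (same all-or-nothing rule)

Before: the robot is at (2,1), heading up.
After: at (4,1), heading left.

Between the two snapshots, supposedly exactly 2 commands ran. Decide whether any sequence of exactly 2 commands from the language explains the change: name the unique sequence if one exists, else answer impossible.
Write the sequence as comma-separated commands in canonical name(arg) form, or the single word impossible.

key: running turn(left) before strafe(right, 2) would end elsewhere — order is forced
initial: at (2,1), heading up
t=1 strafe(right, 2) ⇒ at (4,1), heading up
t=2 turn(left) ⇒ at (4,1), heading left
uniquely the one of 36 2-step routes that fits.

strafe(right, 2), turn(left)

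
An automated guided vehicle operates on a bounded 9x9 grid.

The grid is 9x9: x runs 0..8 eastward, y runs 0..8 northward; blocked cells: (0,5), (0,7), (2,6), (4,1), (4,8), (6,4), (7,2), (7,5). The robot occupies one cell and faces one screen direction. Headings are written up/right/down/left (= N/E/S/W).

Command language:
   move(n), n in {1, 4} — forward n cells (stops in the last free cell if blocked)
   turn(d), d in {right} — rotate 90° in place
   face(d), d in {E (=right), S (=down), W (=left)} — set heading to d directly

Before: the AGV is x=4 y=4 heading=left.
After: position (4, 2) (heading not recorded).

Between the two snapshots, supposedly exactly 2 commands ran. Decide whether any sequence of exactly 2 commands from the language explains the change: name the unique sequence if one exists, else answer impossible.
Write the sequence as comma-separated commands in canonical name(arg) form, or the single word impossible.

key: move(4) is stopped early by the blocked cell at (4,1)
from: x=4 y=4 heading=left
t=1 face(S) ⇒ x=4 y=4 heading=down
t=2 move(4) ⇒ x=4 y=2 heading=down
all 36 alternatives checked — unique.

face(S), move(4)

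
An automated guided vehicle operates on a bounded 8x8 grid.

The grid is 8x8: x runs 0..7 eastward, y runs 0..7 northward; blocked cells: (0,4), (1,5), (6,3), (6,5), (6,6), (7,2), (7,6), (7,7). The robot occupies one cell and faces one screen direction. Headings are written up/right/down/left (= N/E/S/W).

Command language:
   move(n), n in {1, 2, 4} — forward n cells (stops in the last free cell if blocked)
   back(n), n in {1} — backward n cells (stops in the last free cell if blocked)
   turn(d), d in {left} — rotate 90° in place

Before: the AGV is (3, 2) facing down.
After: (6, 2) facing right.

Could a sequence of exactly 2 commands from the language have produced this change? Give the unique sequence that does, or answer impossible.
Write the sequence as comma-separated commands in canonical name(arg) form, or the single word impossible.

key: cell and facing (now E) both changed — the 2 commands mix motion and turning
begin: (3, 2) facing down
step 1 (turn(left)): (3, 2) facing right
step 2 (move(4)): (6, 2) facing right
no other 2-command option fits: unique.

turn(left), move(4)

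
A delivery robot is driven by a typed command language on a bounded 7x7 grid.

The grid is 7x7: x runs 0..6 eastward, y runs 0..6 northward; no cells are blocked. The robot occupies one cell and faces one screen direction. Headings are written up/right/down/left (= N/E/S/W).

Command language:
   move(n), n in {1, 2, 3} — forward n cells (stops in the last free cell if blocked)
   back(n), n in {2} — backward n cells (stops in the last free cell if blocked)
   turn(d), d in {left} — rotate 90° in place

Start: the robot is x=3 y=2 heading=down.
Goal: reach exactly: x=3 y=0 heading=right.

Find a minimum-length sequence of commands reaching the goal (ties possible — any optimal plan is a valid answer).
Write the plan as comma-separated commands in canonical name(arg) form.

begin: x=3 y=2 heading=down
[1] after move(3): x=3 y=0 heading=down
[2] after turn(left): x=3 y=0 heading=right
minimal: 2 command(s), checked below 2.

move(3), turn(left)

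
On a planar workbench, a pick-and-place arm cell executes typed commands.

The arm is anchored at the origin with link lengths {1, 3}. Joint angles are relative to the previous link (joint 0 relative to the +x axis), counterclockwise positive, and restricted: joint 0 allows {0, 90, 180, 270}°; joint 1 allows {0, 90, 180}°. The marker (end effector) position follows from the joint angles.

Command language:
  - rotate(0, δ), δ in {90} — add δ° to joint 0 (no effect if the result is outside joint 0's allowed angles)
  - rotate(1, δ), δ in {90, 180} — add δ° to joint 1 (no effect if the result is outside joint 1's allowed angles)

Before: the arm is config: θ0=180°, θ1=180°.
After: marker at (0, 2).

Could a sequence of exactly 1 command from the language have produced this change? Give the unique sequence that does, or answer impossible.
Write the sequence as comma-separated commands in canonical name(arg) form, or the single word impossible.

rotate(0, 90)

from: config: θ0=180°, θ1=180°
t=1 rotate(0, 90) ⇒ config: θ0=270°, θ1=180°
all 3 alternatives checked — unique.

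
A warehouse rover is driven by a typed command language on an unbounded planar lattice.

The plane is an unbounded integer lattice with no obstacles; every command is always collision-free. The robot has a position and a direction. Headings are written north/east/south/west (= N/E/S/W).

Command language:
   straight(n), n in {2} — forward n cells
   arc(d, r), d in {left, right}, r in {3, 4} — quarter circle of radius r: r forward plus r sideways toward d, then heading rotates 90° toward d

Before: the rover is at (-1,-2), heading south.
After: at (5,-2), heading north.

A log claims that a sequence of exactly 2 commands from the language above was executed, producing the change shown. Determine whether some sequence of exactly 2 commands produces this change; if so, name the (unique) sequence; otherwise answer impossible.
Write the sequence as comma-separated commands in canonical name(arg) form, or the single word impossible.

arc(left, 3), arc(left, 3)

key: cell and facing (now N) both changed — the 2 commands mix motion and turning
initial: at (-1,-2), heading south
[1] after arc(left, 3): at (2,-5), heading east
[2] after arc(left, 3): at (5,-2), heading north
uniquely the one of 25 2-step routes that fits.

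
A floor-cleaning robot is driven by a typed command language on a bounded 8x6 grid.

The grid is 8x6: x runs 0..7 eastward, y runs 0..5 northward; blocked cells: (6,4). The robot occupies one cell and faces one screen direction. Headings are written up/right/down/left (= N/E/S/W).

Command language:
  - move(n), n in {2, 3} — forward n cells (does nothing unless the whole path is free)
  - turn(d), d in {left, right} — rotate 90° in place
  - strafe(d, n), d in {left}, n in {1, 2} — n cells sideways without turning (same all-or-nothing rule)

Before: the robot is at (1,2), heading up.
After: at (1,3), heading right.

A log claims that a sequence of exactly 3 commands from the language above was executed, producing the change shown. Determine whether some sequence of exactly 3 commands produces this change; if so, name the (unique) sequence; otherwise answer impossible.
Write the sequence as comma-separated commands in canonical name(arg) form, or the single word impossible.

key: strafe(left, 2) would leave the grid, so it does nothing
start: at (1,2), heading up
[1] after strafe(left, 2): at (1,2), heading up
[2] after turn(right): at (1,2), heading right
[3] after strafe(left, 1): at (1,3), heading right
all 216 alternatives checked — unique.

strafe(left, 2), turn(right), strafe(left, 1)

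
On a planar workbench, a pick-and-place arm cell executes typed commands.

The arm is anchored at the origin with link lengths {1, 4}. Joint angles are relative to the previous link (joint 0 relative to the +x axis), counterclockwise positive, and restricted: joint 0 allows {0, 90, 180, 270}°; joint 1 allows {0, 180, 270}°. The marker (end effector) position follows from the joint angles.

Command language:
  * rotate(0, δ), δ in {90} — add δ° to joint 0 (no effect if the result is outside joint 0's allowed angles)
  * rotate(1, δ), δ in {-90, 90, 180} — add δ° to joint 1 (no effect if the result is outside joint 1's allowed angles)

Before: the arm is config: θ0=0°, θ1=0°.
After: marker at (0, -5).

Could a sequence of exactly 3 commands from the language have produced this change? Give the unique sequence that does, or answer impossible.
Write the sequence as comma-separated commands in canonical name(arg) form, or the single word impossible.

begin: config: θ0=0°, θ1=0°
step 1 (rotate(0, 90)): config: θ0=90°, θ1=0°
step 2 (rotate(0, 90)): config: θ0=180°, θ1=0°
step 3 (rotate(0, 90)): config: θ0=270°, θ1=0°
all 64 alternatives checked — unique.

rotate(0, 90), rotate(0, 90), rotate(0, 90)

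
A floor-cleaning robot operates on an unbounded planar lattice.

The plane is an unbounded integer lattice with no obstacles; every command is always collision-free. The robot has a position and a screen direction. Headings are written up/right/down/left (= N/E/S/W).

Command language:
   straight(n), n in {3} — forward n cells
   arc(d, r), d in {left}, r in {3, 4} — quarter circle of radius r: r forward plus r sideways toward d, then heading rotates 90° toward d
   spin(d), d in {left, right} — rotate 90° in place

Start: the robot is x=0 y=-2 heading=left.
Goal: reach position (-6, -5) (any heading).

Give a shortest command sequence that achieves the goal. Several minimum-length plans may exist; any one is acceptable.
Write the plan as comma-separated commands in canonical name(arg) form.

straight(3), arc(left, 3)

initial: x=0 y=-2 heading=left
[1] after straight(3): x=-3 y=-2 heading=left
[2] after arc(left, 3): x=-6 y=-5 heading=down
nothing shorter than 2 reaches the goal.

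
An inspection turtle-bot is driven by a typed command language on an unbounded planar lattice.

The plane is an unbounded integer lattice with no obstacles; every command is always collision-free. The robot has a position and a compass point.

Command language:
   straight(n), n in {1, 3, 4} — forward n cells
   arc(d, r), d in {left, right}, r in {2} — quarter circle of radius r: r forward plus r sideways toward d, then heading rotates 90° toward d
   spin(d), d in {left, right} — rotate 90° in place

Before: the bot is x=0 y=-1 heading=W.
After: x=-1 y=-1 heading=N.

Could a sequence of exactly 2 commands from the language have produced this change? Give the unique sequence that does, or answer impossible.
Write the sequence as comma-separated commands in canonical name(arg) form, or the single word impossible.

key: position moved to (-1,-1) AND the heading swung to N — translation plus rotation needed
start: x=0 y=-1 heading=W
t=1 straight(1) ⇒ x=-1 y=-1 heading=W
t=2 spin(right) ⇒ x=-1 y=-1 heading=N
all 49 alternatives checked — unique.

straight(1), spin(right)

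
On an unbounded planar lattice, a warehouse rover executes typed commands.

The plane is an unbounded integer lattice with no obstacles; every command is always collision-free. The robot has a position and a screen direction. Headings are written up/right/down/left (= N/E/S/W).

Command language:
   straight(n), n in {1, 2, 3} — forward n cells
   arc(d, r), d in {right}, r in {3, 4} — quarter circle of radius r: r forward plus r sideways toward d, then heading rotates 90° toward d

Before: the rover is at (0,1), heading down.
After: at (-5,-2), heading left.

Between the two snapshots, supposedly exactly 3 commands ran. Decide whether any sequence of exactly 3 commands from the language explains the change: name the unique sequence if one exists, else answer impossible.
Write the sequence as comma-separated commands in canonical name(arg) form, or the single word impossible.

key: order matters: swapping arc(right, 3) and straight(1) lands elsewhere
initial: at (0,1), heading down
step 1 (arc(right, 3)): at (-3,-2), heading left
step 2 (straight(1)): at (-4,-2), heading left
step 3 (straight(1)): at (-5,-2), heading left
all 125 alternatives checked — unique.

arc(right, 3), straight(1), straight(1)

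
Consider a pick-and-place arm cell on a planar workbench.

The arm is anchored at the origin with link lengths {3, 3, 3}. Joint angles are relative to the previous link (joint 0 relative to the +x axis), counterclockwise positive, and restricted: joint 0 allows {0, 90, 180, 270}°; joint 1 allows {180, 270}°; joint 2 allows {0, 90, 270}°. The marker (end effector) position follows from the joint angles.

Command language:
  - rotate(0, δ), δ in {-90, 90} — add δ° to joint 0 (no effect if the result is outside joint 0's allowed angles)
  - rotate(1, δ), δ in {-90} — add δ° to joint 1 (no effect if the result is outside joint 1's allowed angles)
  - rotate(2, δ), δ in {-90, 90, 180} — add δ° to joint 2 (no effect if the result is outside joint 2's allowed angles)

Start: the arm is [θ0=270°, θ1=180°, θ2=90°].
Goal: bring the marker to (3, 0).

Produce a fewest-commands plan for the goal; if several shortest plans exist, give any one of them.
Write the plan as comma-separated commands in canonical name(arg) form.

rotate(2, 180)

start: [θ0=270°, θ1=180°, θ2=90°]
t=1 rotate(2, 180) ⇒ [θ0=270°, θ1=180°, θ2=270°]
minimal: 1 command(s), checked below 1.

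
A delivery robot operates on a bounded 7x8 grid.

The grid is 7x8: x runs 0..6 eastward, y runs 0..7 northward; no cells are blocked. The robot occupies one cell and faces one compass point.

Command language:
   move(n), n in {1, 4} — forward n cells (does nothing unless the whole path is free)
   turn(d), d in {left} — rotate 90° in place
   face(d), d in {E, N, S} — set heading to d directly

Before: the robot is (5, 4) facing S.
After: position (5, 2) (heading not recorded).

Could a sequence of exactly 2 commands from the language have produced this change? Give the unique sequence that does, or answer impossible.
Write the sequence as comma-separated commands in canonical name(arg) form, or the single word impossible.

move(1), move(1)

begin: (5, 4) facing S
step 1 (move(1)): (5, 3) facing S
step 2 (move(1)): (5, 2) facing S
no rival 2-sequence matches.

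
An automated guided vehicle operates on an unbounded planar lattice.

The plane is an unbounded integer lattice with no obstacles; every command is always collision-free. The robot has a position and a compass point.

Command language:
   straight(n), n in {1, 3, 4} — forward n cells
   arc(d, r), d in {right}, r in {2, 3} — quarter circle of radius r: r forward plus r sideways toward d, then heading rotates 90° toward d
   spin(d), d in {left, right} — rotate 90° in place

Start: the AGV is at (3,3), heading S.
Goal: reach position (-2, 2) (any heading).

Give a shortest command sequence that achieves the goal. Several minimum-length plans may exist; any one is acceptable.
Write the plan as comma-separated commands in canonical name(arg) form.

t0: at (3,3), heading S
1. arc(right, 3) → at (0,0), heading W
2. arc(right, 2) → at (-2,2), heading N
nothing shorter than 2 reaches the goal.

arc(right, 3), arc(right, 2)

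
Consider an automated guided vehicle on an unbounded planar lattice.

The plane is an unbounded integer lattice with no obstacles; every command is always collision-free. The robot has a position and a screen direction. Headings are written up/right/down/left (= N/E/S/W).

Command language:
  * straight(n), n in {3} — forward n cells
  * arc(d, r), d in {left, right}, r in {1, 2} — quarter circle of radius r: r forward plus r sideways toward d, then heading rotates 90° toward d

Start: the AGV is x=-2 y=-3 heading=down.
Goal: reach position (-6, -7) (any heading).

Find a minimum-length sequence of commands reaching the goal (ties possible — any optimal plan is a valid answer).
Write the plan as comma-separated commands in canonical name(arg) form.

from: x=-2 y=-3 heading=down
t=1 arc(right, 2) ⇒ x=-4 y=-5 heading=left
t=2 arc(left, 2) ⇒ x=-6 y=-7 heading=down
minimal: 2 command(s), checked below 2.

arc(right, 2), arc(left, 2)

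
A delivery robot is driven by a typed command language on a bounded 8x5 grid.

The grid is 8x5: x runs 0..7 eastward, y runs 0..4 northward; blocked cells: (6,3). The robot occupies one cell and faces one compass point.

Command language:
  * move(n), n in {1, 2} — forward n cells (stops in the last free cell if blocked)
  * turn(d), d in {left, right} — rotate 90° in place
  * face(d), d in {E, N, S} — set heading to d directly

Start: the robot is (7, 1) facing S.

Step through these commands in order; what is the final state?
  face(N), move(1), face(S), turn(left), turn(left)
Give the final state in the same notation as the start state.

(7, 2) facing N

begin: (7, 1) facing S
step 1 (face(N)): (7, 1) facing N
step 2 (move(1)): (7, 2) facing N
step 3 (face(S)): (7, 2) facing S
step 4 (turn(left)): (7, 2) facing E
step 5 (turn(left)): (7, 2) facing N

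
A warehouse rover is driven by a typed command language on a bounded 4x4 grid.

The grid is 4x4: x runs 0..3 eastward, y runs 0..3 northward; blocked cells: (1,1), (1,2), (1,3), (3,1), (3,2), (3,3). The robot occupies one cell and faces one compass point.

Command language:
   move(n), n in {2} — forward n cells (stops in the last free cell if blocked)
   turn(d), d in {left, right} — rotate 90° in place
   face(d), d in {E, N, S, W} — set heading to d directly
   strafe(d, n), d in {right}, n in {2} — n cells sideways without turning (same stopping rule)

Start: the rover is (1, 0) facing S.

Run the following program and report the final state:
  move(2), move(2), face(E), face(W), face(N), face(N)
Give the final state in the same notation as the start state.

(1, 0) facing N

start: (1, 0) facing S
step 1 (move(2)): (1, 0) facing S
step 2 (move(2)): (1, 0) facing S
step 3 (face(E)): (1, 0) facing E
step 4 (face(W)): (1, 0) facing W
step 5 (face(N)): (1, 0) facing N
step 6 (face(N)): (1, 0) facing N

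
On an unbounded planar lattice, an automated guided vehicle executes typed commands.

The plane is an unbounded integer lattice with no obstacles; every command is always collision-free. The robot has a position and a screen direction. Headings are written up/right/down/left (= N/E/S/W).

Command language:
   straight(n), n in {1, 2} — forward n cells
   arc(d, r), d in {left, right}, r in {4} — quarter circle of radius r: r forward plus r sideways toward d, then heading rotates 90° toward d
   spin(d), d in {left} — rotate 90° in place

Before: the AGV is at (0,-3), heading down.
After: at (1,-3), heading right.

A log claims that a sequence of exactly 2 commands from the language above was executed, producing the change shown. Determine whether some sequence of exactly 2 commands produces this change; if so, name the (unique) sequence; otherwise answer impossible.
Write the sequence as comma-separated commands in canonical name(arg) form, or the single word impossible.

key: cell and facing (now E) both changed — the 2 commands mix motion and turning
initial: at (0,-3), heading down
[1] after spin(left): at (0,-3), heading right
[2] after straight(1): at (1,-3), heading right
all 25 alternatives checked — unique.

spin(left), straight(1)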